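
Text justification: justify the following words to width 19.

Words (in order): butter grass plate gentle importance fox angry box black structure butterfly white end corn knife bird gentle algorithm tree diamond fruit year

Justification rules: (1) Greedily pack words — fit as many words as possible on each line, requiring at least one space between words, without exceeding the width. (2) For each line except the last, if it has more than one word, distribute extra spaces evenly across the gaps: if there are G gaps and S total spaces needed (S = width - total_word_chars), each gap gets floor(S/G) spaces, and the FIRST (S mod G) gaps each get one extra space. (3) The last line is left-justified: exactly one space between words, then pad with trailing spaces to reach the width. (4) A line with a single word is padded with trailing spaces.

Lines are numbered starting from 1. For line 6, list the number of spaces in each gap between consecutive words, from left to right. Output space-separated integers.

Answer: 2 2

Derivation:
Line 1: ['butter', 'grass', 'plate'] (min_width=18, slack=1)
Line 2: ['gentle', 'importance'] (min_width=17, slack=2)
Line 3: ['fox', 'angry', 'box', 'black'] (min_width=19, slack=0)
Line 4: ['structure', 'butterfly'] (min_width=19, slack=0)
Line 5: ['white', 'end', 'corn'] (min_width=14, slack=5)
Line 6: ['knife', 'bird', 'gentle'] (min_width=17, slack=2)
Line 7: ['algorithm', 'tree'] (min_width=14, slack=5)
Line 8: ['diamond', 'fruit', 'year'] (min_width=18, slack=1)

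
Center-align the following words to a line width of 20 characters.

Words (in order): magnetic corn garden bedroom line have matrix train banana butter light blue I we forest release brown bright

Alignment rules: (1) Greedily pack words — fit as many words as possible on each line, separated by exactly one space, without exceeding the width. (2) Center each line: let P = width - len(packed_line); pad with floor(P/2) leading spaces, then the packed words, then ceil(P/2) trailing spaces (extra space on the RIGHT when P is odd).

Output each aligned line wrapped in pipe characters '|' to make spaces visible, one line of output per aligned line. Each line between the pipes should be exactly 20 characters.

Line 1: ['magnetic', 'corn', 'garden'] (min_width=20, slack=0)
Line 2: ['bedroom', 'line', 'have'] (min_width=17, slack=3)
Line 3: ['matrix', 'train', 'banana'] (min_width=19, slack=1)
Line 4: ['butter', 'light', 'blue', 'I'] (min_width=19, slack=1)
Line 5: ['we', 'forest', 'release'] (min_width=17, slack=3)
Line 6: ['brown', 'bright'] (min_width=12, slack=8)

Answer: |magnetic corn garden|
| bedroom line have  |
|matrix train banana |
|butter light blue I |
| we forest release  |
|    brown bright    |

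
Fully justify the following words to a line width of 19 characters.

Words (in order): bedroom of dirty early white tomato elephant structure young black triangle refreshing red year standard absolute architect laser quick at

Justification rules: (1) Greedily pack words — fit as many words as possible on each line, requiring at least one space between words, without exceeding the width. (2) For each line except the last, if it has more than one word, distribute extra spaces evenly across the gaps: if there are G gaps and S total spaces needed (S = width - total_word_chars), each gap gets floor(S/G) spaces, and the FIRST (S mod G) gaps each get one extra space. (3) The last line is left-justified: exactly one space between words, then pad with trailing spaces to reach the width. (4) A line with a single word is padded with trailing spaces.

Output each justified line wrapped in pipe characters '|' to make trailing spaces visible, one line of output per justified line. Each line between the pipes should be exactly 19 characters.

Line 1: ['bedroom', 'of', 'dirty'] (min_width=16, slack=3)
Line 2: ['early', 'white', 'tomato'] (min_width=18, slack=1)
Line 3: ['elephant', 'structure'] (min_width=18, slack=1)
Line 4: ['young', 'black'] (min_width=11, slack=8)
Line 5: ['triangle', 'refreshing'] (min_width=19, slack=0)
Line 6: ['red', 'year', 'standard'] (min_width=17, slack=2)
Line 7: ['absolute', 'architect'] (min_width=18, slack=1)
Line 8: ['laser', 'quick', 'at'] (min_width=14, slack=5)

Answer: |bedroom   of  dirty|
|early  white tomato|
|elephant  structure|
|young         black|
|triangle refreshing|
|red  year  standard|
|absolute  architect|
|laser quick at     |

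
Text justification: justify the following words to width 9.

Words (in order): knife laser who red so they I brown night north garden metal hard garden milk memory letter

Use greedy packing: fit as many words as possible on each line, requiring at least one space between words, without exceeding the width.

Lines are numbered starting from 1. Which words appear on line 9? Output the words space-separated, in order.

Line 1: ['knife'] (min_width=5, slack=4)
Line 2: ['laser', 'who'] (min_width=9, slack=0)
Line 3: ['red', 'so'] (min_width=6, slack=3)
Line 4: ['they', 'I'] (min_width=6, slack=3)
Line 5: ['brown'] (min_width=5, slack=4)
Line 6: ['night'] (min_width=5, slack=4)
Line 7: ['north'] (min_width=5, slack=4)
Line 8: ['garden'] (min_width=6, slack=3)
Line 9: ['metal'] (min_width=5, slack=4)
Line 10: ['hard'] (min_width=4, slack=5)
Line 11: ['garden'] (min_width=6, slack=3)
Line 12: ['milk'] (min_width=4, slack=5)
Line 13: ['memory'] (min_width=6, slack=3)
Line 14: ['letter'] (min_width=6, slack=3)

Answer: metal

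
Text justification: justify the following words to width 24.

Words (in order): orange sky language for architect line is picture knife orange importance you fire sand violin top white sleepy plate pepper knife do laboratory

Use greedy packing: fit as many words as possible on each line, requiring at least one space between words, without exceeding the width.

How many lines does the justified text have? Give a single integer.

Answer: 7

Derivation:
Line 1: ['orange', 'sky', 'language', 'for'] (min_width=23, slack=1)
Line 2: ['architect', 'line', 'is'] (min_width=17, slack=7)
Line 3: ['picture', 'knife', 'orange'] (min_width=20, slack=4)
Line 4: ['importance', 'you', 'fire', 'sand'] (min_width=24, slack=0)
Line 5: ['violin', 'top', 'white', 'sleepy'] (min_width=23, slack=1)
Line 6: ['plate', 'pepper', 'knife', 'do'] (min_width=21, slack=3)
Line 7: ['laboratory'] (min_width=10, slack=14)
Total lines: 7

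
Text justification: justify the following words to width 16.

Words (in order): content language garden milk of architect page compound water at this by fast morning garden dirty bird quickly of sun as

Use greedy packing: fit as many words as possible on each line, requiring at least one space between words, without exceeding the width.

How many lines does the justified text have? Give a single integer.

Answer: 9

Derivation:
Line 1: ['content', 'language'] (min_width=16, slack=0)
Line 2: ['garden', 'milk', 'of'] (min_width=14, slack=2)
Line 3: ['architect', 'page'] (min_width=14, slack=2)
Line 4: ['compound', 'water'] (min_width=14, slack=2)
Line 5: ['at', 'this', 'by', 'fast'] (min_width=15, slack=1)
Line 6: ['morning', 'garden'] (min_width=14, slack=2)
Line 7: ['dirty', 'bird'] (min_width=10, slack=6)
Line 8: ['quickly', 'of', 'sun'] (min_width=14, slack=2)
Line 9: ['as'] (min_width=2, slack=14)
Total lines: 9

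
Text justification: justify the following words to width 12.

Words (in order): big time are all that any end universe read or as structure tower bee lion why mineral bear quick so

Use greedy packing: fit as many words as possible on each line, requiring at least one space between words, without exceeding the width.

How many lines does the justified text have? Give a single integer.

Line 1: ['big', 'time', 'are'] (min_width=12, slack=0)
Line 2: ['all', 'that', 'any'] (min_width=12, slack=0)
Line 3: ['end', 'universe'] (min_width=12, slack=0)
Line 4: ['read', 'or', 'as'] (min_width=10, slack=2)
Line 5: ['structure'] (min_width=9, slack=3)
Line 6: ['tower', 'bee'] (min_width=9, slack=3)
Line 7: ['lion', 'why'] (min_width=8, slack=4)
Line 8: ['mineral', 'bear'] (min_width=12, slack=0)
Line 9: ['quick', 'so'] (min_width=8, slack=4)
Total lines: 9

Answer: 9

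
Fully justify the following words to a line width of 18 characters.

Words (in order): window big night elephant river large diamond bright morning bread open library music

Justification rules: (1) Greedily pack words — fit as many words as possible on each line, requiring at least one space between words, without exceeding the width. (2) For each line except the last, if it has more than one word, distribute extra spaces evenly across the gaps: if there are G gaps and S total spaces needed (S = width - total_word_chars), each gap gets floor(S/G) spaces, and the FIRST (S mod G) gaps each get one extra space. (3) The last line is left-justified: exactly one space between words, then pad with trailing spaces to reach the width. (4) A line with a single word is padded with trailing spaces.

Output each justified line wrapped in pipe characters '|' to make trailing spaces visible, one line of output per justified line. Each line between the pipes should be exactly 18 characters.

Line 1: ['window', 'big', 'night'] (min_width=16, slack=2)
Line 2: ['elephant', 'river'] (min_width=14, slack=4)
Line 3: ['large', 'diamond'] (min_width=13, slack=5)
Line 4: ['bright', 'morning'] (min_width=14, slack=4)
Line 5: ['bread', 'open', 'library'] (min_width=18, slack=0)
Line 6: ['music'] (min_width=5, slack=13)

Answer: |window  big  night|
|elephant     river|
|large      diamond|
|bright     morning|
|bread open library|
|music             |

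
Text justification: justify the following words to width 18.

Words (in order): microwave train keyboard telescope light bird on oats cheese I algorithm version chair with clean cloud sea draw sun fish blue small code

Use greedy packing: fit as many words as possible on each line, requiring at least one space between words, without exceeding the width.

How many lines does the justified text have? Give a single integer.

Line 1: ['microwave', 'train'] (min_width=15, slack=3)
Line 2: ['keyboard', 'telescope'] (min_width=18, slack=0)
Line 3: ['light', 'bird', 'on', 'oats'] (min_width=18, slack=0)
Line 4: ['cheese', 'I', 'algorithm'] (min_width=18, slack=0)
Line 5: ['version', 'chair', 'with'] (min_width=18, slack=0)
Line 6: ['clean', 'cloud', 'sea'] (min_width=15, slack=3)
Line 7: ['draw', 'sun', 'fish', 'blue'] (min_width=18, slack=0)
Line 8: ['small', 'code'] (min_width=10, slack=8)
Total lines: 8

Answer: 8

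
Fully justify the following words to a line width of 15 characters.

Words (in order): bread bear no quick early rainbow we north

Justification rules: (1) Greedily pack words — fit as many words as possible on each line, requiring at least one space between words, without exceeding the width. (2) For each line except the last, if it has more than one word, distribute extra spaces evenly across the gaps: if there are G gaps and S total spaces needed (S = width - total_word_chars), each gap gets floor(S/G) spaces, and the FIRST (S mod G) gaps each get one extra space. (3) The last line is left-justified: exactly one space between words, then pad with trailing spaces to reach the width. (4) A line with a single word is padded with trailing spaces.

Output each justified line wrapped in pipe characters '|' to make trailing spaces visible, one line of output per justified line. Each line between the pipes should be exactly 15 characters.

Line 1: ['bread', 'bear', 'no'] (min_width=13, slack=2)
Line 2: ['quick', 'early'] (min_width=11, slack=4)
Line 3: ['rainbow', 'we'] (min_width=10, slack=5)
Line 4: ['north'] (min_width=5, slack=10)

Answer: |bread  bear  no|
|quick     early|
|rainbow      we|
|north          |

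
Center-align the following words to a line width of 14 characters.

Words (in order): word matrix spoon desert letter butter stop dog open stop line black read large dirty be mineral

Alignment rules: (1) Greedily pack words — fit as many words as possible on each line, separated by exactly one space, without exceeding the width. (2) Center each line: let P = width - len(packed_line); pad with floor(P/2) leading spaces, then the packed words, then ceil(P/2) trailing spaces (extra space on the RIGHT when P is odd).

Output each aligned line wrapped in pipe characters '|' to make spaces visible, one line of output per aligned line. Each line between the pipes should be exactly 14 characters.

Line 1: ['word', 'matrix'] (min_width=11, slack=3)
Line 2: ['spoon', 'desert'] (min_width=12, slack=2)
Line 3: ['letter', 'butter'] (min_width=13, slack=1)
Line 4: ['stop', 'dog', 'open'] (min_width=13, slack=1)
Line 5: ['stop', 'line'] (min_width=9, slack=5)
Line 6: ['black', 'read'] (min_width=10, slack=4)
Line 7: ['large', 'dirty', 'be'] (min_width=14, slack=0)
Line 8: ['mineral'] (min_width=7, slack=7)

Answer: | word matrix  |
| spoon desert |
|letter butter |
|stop dog open |
|  stop line   |
|  black read  |
|large dirty be|
|   mineral    |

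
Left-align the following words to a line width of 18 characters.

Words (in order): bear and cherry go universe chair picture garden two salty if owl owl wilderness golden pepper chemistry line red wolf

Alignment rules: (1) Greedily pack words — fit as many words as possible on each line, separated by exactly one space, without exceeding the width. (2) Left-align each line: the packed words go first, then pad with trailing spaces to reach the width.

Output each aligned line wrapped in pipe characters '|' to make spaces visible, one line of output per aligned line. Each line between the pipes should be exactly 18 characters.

Line 1: ['bear', 'and', 'cherry', 'go'] (min_width=18, slack=0)
Line 2: ['universe', 'chair'] (min_width=14, slack=4)
Line 3: ['picture', 'garden', 'two'] (min_width=18, slack=0)
Line 4: ['salty', 'if', 'owl', 'owl'] (min_width=16, slack=2)
Line 5: ['wilderness', 'golden'] (min_width=17, slack=1)
Line 6: ['pepper', 'chemistry'] (min_width=16, slack=2)
Line 7: ['line', 'red', 'wolf'] (min_width=13, slack=5)

Answer: |bear and cherry go|
|universe chair    |
|picture garden two|
|salty if owl owl  |
|wilderness golden |
|pepper chemistry  |
|line red wolf     |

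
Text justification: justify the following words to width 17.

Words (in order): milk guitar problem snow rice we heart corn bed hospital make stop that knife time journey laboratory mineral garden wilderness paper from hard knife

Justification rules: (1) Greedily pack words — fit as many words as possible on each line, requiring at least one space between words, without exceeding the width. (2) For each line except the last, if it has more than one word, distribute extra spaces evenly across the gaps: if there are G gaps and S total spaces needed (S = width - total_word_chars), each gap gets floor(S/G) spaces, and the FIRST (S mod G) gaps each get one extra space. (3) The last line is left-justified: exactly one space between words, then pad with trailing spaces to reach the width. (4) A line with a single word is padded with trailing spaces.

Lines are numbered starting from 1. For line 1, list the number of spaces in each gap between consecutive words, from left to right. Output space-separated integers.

Answer: 7

Derivation:
Line 1: ['milk', 'guitar'] (min_width=11, slack=6)
Line 2: ['problem', 'snow', 'rice'] (min_width=17, slack=0)
Line 3: ['we', 'heart', 'corn', 'bed'] (min_width=17, slack=0)
Line 4: ['hospital', 'make'] (min_width=13, slack=4)
Line 5: ['stop', 'that', 'knife'] (min_width=15, slack=2)
Line 6: ['time', 'journey'] (min_width=12, slack=5)
Line 7: ['laboratory'] (min_width=10, slack=7)
Line 8: ['mineral', 'garden'] (min_width=14, slack=3)
Line 9: ['wilderness', 'paper'] (min_width=16, slack=1)
Line 10: ['from', 'hard', 'knife'] (min_width=15, slack=2)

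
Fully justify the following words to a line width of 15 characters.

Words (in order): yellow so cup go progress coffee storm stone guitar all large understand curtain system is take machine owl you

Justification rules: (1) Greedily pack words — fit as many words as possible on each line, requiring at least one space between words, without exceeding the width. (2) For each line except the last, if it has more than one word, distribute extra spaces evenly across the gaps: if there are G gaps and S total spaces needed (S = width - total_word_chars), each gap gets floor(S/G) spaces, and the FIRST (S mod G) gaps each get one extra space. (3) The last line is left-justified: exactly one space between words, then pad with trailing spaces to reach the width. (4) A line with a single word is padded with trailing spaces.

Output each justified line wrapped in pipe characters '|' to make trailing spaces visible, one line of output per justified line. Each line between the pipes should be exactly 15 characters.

Answer: |yellow  so  cup|
|go     progress|
|coffee    storm|
|stone    guitar|
|all       large|
|understand     |
|curtain  system|
|is take machine|
|owl you        |

Derivation:
Line 1: ['yellow', 'so', 'cup'] (min_width=13, slack=2)
Line 2: ['go', 'progress'] (min_width=11, slack=4)
Line 3: ['coffee', 'storm'] (min_width=12, slack=3)
Line 4: ['stone', 'guitar'] (min_width=12, slack=3)
Line 5: ['all', 'large'] (min_width=9, slack=6)
Line 6: ['understand'] (min_width=10, slack=5)
Line 7: ['curtain', 'system'] (min_width=14, slack=1)
Line 8: ['is', 'take', 'machine'] (min_width=15, slack=0)
Line 9: ['owl', 'you'] (min_width=7, slack=8)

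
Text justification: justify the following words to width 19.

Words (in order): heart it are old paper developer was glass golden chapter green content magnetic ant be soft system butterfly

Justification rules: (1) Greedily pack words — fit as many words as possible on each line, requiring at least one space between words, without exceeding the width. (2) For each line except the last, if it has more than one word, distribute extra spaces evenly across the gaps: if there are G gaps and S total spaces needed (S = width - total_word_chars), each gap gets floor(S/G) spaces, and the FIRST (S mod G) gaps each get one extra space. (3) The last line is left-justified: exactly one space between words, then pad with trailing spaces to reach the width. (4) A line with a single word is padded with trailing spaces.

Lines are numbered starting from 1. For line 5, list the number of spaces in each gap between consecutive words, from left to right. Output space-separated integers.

Answer: 4

Derivation:
Line 1: ['heart', 'it', 'are', 'old'] (min_width=16, slack=3)
Line 2: ['paper', 'developer', 'was'] (min_width=19, slack=0)
Line 3: ['glass', 'golden'] (min_width=12, slack=7)
Line 4: ['chapter', 'green'] (min_width=13, slack=6)
Line 5: ['content', 'magnetic'] (min_width=16, slack=3)
Line 6: ['ant', 'be', 'soft', 'system'] (min_width=18, slack=1)
Line 7: ['butterfly'] (min_width=9, slack=10)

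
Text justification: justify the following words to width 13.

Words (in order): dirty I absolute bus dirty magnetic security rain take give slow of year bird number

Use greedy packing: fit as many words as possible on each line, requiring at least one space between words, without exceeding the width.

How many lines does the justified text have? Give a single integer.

Line 1: ['dirty', 'I'] (min_width=7, slack=6)
Line 2: ['absolute', 'bus'] (min_width=12, slack=1)
Line 3: ['dirty'] (min_width=5, slack=8)
Line 4: ['magnetic'] (min_width=8, slack=5)
Line 5: ['security', 'rain'] (min_width=13, slack=0)
Line 6: ['take', 'give'] (min_width=9, slack=4)
Line 7: ['slow', 'of', 'year'] (min_width=12, slack=1)
Line 8: ['bird', 'number'] (min_width=11, slack=2)
Total lines: 8

Answer: 8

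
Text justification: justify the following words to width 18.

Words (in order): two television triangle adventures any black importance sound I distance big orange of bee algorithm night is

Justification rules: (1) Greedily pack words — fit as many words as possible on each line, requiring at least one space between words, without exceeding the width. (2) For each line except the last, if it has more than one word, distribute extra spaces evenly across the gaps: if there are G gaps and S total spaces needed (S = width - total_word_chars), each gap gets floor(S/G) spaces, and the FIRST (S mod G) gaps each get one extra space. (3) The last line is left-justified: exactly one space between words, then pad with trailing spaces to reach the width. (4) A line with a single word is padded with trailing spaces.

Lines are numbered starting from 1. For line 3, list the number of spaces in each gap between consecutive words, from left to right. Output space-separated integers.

Line 1: ['two', 'television'] (min_width=14, slack=4)
Line 2: ['triangle'] (min_width=8, slack=10)
Line 3: ['adventures', 'any'] (min_width=14, slack=4)
Line 4: ['black', 'importance'] (min_width=16, slack=2)
Line 5: ['sound', 'I', 'distance'] (min_width=16, slack=2)
Line 6: ['big', 'orange', 'of', 'bee'] (min_width=17, slack=1)
Line 7: ['algorithm', 'night', 'is'] (min_width=18, slack=0)

Answer: 5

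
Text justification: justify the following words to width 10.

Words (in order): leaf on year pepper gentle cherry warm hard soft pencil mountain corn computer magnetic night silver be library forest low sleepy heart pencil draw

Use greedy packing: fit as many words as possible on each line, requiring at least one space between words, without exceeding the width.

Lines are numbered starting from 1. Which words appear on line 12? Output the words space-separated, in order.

Line 1: ['leaf', 'on'] (min_width=7, slack=3)
Line 2: ['year'] (min_width=4, slack=6)
Line 3: ['pepper'] (min_width=6, slack=4)
Line 4: ['gentle'] (min_width=6, slack=4)
Line 5: ['cherry'] (min_width=6, slack=4)
Line 6: ['warm', 'hard'] (min_width=9, slack=1)
Line 7: ['soft'] (min_width=4, slack=6)
Line 8: ['pencil'] (min_width=6, slack=4)
Line 9: ['mountain'] (min_width=8, slack=2)
Line 10: ['corn'] (min_width=4, slack=6)
Line 11: ['computer'] (min_width=8, slack=2)
Line 12: ['magnetic'] (min_width=8, slack=2)
Line 13: ['night'] (min_width=5, slack=5)
Line 14: ['silver', 'be'] (min_width=9, slack=1)
Line 15: ['library'] (min_width=7, slack=3)
Line 16: ['forest', 'low'] (min_width=10, slack=0)
Line 17: ['sleepy'] (min_width=6, slack=4)
Line 18: ['heart'] (min_width=5, slack=5)
Line 19: ['pencil'] (min_width=6, slack=4)
Line 20: ['draw'] (min_width=4, slack=6)

Answer: magnetic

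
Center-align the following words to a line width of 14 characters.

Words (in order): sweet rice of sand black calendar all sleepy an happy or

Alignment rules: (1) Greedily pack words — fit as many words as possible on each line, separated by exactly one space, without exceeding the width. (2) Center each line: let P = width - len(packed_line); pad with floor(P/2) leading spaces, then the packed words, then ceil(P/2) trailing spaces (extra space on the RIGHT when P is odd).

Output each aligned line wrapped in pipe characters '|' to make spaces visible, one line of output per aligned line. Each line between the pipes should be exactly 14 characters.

Answer: |sweet rice of |
|  sand black  |
| calendar all |
|  sleepy an   |
|   happy or   |

Derivation:
Line 1: ['sweet', 'rice', 'of'] (min_width=13, slack=1)
Line 2: ['sand', 'black'] (min_width=10, slack=4)
Line 3: ['calendar', 'all'] (min_width=12, slack=2)
Line 4: ['sleepy', 'an'] (min_width=9, slack=5)
Line 5: ['happy', 'or'] (min_width=8, slack=6)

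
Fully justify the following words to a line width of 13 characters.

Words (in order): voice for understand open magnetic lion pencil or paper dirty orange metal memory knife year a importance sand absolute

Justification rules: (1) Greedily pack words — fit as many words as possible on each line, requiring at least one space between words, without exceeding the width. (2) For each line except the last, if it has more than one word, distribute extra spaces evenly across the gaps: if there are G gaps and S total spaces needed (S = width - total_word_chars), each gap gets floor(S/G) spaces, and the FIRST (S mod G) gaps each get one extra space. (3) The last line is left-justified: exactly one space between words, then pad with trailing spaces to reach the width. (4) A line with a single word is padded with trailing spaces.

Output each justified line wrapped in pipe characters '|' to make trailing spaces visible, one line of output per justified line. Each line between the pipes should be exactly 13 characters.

Answer: |voice     for|
|understand   |
|open magnetic|
|lion   pencil|
|or      paper|
|dirty  orange|
|metal  memory|
|knife  year a|
|importance   |
|sand absolute|

Derivation:
Line 1: ['voice', 'for'] (min_width=9, slack=4)
Line 2: ['understand'] (min_width=10, slack=3)
Line 3: ['open', 'magnetic'] (min_width=13, slack=0)
Line 4: ['lion', 'pencil'] (min_width=11, slack=2)
Line 5: ['or', 'paper'] (min_width=8, slack=5)
Line 6: ['dirty', 'orange'] (min_width=12, slack=1)
Line 7: ['metal', 'memory'] (min_width=12, slack=1)
Line 8: ['knife', 'year', 'a'] (min_width=12, slack=1)
Line 9: ['importance'] (min_width=10, slack=3)
Line 10: ['sand', 'absolute'] (min_width=13, slack=0)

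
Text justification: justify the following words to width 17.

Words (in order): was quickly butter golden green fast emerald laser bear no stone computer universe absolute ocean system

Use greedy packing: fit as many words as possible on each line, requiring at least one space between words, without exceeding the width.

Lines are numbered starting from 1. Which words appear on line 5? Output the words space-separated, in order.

Answer: bear no stone

Derivation:
Line 1: ['was', 'quickly'] (min_width=11, slack=6)
Line 2: ['butter', 'golden'] (min_width=13, slack=4)
Line 3: ['green', 'fast'] (min_width=10, slack=7)
Line 4: ['emerald', 'laser'] (min_width=13, slack=4)
Line 5: ['bear', 'no', 'stone'] (min_width=13, slack=4)
Line 6: ['computer', 'universe'] (min_width=17, slack=0)
Line 7: ['absolute', 'ocean'] (min_width=14, slack=3)
Line 8: ['system'] (min_width=6, slack=11)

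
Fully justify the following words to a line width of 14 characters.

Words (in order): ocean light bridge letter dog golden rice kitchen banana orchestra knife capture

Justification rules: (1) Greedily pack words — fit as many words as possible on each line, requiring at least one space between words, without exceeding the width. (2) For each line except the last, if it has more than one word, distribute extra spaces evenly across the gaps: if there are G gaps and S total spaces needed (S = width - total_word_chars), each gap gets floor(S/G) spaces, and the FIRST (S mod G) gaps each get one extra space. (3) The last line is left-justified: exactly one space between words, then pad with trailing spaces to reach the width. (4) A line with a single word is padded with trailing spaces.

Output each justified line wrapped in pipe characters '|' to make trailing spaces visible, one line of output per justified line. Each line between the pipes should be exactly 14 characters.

Answer: |ocean    light|
|bridge  letter|
|dog     golden|
|rice   kitchen|
|banana        |
|orchestra     |
|knife capture |

Derivation:
Line 1: ['ocean', 'light'] (min_width=11, slack=3)
Line 2: ['bridge', 'letter'] (min_width=13, slack=1)
Line 3: ['dog', 'golden'] (min_width=10, slack=4)
Line 4: ['rice', 'kitchen'] (min_width=12, slack=2)
Line 5: ['banana'] (min_width=6, slack=8)
Line 6: ['orchestra'] (min_width=9, slack=5)
Line 7: ['knife', 'capture'] (min_width=13, slack=1)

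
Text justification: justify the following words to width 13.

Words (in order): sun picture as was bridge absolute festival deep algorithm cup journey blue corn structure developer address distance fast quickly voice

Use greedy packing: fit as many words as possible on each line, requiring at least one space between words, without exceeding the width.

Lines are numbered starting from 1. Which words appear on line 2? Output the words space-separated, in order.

Answer: as was bridge

Derivation:
Line 1: ['sun', 'picture'] (min_width=11, slack=2)
Line 2: ['as', 'was', 'bridge'] (min_width=13, slack=0)
Line 3: ['absolute'] (min_width=8, slack=5)
Line 4: ['festival', 'deep'] (min_width=13, slack=0)
Line 5: ['algorithm', 'cup'] (min_width=13, slack=0)
Line 6: ['journey', 'blue'] (min_width=12, slack=1)
Line 7: ['corn'] (min_width=4, slack=9)
Line 8: ['structure'] (min_width=9, slack=4)
Line 9: ['developer'] (min_width=9, slack=4)
Line 10: ['address'] (min_width=7, slack=6)
Line 11: ['distance', 'fast'] (min_width=13, slack=0)
Line 12: ['quickly', 'voice'] (min_width=13, slack=0)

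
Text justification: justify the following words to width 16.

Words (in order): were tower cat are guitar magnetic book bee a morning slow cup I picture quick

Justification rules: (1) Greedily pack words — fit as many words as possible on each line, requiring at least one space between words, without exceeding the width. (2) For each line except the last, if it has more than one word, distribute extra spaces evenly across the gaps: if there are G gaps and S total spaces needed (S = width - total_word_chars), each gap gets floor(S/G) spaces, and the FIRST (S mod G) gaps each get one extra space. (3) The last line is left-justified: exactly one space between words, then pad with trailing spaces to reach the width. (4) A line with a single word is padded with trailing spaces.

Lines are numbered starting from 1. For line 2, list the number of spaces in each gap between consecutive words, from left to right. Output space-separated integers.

Answer: 7

Derivation:
Line 1: ['were', 'tower', 'cat'] (min_width=14, slack=2)
Line 2: ['are', 'guitar'] (min_width=10, slack=6)
Line 3: ['magnetic', 'book'] (min_width=13, slack=3)
Line 4: ['bee', 'a', 'morning'] (min_width=13, slack=3)
Line 5: ['slow', 'cup', 'I'] (min_width=10, slack=6)
Line 6: ['picture', 'quick'] (min_width=13, slack=3)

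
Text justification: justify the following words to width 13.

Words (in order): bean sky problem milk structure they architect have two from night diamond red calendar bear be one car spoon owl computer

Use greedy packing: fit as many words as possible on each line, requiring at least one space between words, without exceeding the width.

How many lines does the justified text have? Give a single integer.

Answer: 11

Derivation:
Line 1: ['bean', 'sky'] (min_width=8, slack=5)
Line 2: ['problem', 'milk'] (min_width=12, slack=1)
Line 3: ['structure'] (min_width=9, slack=4)
Line 4: ['they'] (min_width=4, slack=9)
Line 5: ['architect'] (min_width=9, slack=4)
Line 6: ['have', 'two', 'from'] (min_width=13, slack=0)
Line 7: ['night', 'diamond'] (min_width=13, slack=0)
Line 8: ['red', 'calendar'] (min_width=12, slack=1)
Line 9: ['bear', 'be', 'one'] (min_width=11, slack=2)
Line 10: ['car', 'spoon', 'owl'] (min_width=13, slack=0)
Line 11: ['computer'] (min_width=8, slack=5)
Total lines: 11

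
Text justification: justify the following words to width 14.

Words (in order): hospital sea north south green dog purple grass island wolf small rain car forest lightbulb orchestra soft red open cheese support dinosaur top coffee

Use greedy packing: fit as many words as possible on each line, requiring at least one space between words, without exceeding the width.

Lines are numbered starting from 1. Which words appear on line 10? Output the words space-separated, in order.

Answer: red open

Derivation:
Line 1: ['hospital', 'sea'] (min_width=12, slack=2)
Line 2: ['north', 'south'] (min_width=11, slack=3)
Line 3: ['green', 'dog'] (min_width=9, slack=5)
Line 4: ['purple', 'grass'] (min_width=12, slack=2)
Line 5: ['island', 'wolf'] (min_width=11, slack=3)
Line 6: ['small', 'rain', 'car'] (min_width=14, slack=0)
Line 7: ['forest'] (min_width=6, slack=8)
Line 8: ['lightbulb'] (min_width=9, slack=5)
Line 9: ['orchestra', 'soft'] (min_width=14, slack=0)
Line 10: ['red', 'open'] (min_width=8, slack=6)
Line 11: ['cheese', 'support'] (min_width=14, slack=0)
Line 12: ['dinosaur', 'top'] (min_width=12, slack=2)
Line 13: ['coffee'] (min_width=6, slack=8)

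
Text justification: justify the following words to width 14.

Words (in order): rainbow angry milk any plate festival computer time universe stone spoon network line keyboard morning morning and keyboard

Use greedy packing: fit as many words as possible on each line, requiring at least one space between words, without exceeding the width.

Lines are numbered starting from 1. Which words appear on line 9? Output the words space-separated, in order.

Answer: morning and

Derivation:
Line 1: ['rainbow', 'angry'] (min_width=13, slack=1)
Line 2: ['milk', 'any', 'plate'] (min_width=14, slack=0)
Line 3: ['festival'] (min_width=8, slack=6)
Line 4: ['computer', 'time'] (min_width=13, slack=1)
Line 5: ['universe', 'stone'] (min_width=14, slack=0)
Line 6: ['spoon', 'network'] (min_width=13, slack=1)
Line 7: ['line', 'keyboard'] (min_width=13, slack=1)
Line 8: ['morning'] (min_width=7, slack=7)
Line 9: ['morning', 'and'] (min_width=11, slack=3)
Line 10: ['keyboard'] (min_width=8, slack=6)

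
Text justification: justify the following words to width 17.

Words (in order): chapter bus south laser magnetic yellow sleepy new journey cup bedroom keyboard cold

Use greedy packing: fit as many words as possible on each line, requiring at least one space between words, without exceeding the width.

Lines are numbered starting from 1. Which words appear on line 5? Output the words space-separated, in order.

Answer: bedroom keyboard

Derivation:
Line 1: ['chapter', 'bus', 'south'] (min_width=17, slack=0)
Line 2: ['laser', 'magnetic'] (min_width=14, slack=3)
Line 3: ['yellow', 'sleepy', 'new'] (min_width=17, slack=0)
Line 4: ['journey', 'cup'] (min_width=11, slack=6)
Line 5: ['bedroom', 'keyboard'] (min_width=16, slack=1)
Line 6: ['cold'] (min_width=4, slack=13)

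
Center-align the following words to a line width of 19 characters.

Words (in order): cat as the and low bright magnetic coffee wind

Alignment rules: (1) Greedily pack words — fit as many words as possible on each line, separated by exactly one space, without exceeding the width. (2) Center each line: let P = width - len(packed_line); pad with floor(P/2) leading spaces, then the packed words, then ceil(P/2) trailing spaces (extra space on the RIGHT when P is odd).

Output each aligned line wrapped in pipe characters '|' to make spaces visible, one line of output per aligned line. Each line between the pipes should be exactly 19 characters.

Answer: |cat as the and low |
|  bright magnetic  |
|    coffee wind    |

Derivation:
Line 1: ['cat', 'as', 'the', 'and', 'low'] (min_width=18, slack=1)
Line 2: ['bright', 'magnetic'] (min_width=15, slack=4)
Line 3: ['coffee', 'wind'] (min_width=11, slack=8)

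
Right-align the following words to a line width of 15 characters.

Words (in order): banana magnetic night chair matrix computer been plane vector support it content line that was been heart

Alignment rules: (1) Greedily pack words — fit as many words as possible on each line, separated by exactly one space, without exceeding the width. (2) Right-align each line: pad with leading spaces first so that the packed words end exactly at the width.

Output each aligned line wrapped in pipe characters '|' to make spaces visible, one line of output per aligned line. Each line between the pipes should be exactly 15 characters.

Line 1: ['banana', 'magnetic'] (min_width=15, slack=0)
Line 2: ['night', 'chair'] (min_width=11, slack=4)
Line 3: ['matrix', 'computer'] (min_width=15, slack=0)
Line 4: ['been', 'plane'] (min_width=10, slack=5)
Line 5: ['vector', 'support'] (min_width=14, slack=1)
Line 6: ['it', 'content', 'line'] (min_width=15, slack=0)
Line 7: ['that', 'was', 'been'] (min_width=13, slack=2)
Line 8: ['heart'] (min_width=5, slack=10)

Answer: |banana magnetic|
|    night chair|
|matrix computer|
|     been plane|
| vector support|
|it content line|
|  that was been|
|          heart|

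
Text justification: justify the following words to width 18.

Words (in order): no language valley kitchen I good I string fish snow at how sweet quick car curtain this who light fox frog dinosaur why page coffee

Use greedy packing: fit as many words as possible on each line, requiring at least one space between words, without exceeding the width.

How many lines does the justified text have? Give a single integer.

Line 1: ['no', 'language', 'valley'] (min_width=18, slack=0)
Line 2: ['kitchen', 'I', 'good', 'I'] (min_width=16, slack=2)
Line 3: ['string', 'fish', 'snow'] (min_width=16, slack=2)
Line 4: ['at', 'how', 'sweet', 'quick'] (min_width=18, slack=0)
Line 5: ['car', 'curtain', 'this'] (min_width=16, slack=2)
Line 6: ['who', 'light', 'fox', 'frog'] (min_width=18, slack=0)
Line 7: ['dinosaur', 'why', 'page'] (min_width=17, slack=1)
Line 8: ['coffee'] (min_width=6, slack=12)
Total lines: 8

Answer: 8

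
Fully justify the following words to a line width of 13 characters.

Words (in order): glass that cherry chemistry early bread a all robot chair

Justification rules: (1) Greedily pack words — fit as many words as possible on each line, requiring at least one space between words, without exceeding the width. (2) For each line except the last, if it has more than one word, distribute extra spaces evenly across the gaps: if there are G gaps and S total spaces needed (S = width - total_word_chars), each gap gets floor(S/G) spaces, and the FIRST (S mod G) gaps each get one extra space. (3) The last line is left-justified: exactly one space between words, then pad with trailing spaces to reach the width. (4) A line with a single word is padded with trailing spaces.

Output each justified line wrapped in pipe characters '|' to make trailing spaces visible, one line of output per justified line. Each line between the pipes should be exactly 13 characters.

Line 1: ['glass', 'that'] (min_width=10, slack=3)
Line 2: ['cherry'] (min_width=6, slack=7)
Line 3: ['chemistry'] (min_width=9, slack=4)
Line 4: ['early', 'bread', 'a'] (min_width=13, slack=0)
Line 5: ['all', 'robot'] (min_width=9, slack=4)
Line 6: ['chair'] (min_width=5, slack=8)

Answer: |glass    that|
|cherry       |
|chemistry    |
|early bread a|
|all     robot|
|chair        |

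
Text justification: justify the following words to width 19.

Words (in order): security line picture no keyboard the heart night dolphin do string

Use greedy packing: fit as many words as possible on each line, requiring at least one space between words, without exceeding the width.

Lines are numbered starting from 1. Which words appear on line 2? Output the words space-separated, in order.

Answer: picture no keyboard

Derivation:
Line 1: ['security', 'line'] (min_width=13, slack=6)
Line 2: ['picture', 'no', 'keyboard'] (min_width=19, slack=0)
Line 3: ['the', 'heart', 'night'] (min_width=15, slack=4)
Line 4: ['dolphin', 'do', 'string'] (min_width=17, slack=2)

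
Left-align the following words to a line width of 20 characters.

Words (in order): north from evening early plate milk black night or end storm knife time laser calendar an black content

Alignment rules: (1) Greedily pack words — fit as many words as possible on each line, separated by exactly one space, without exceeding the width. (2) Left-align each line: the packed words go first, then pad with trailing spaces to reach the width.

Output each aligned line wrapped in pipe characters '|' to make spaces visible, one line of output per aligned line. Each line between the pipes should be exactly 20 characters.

Line 1: ['north', 'from', 'evening'] (min_width=18, slack=2)
Line 2: ['early', 'plate', 'milk'] (min_width=16, slack=4)
Line 3: ['black', 'night', 'or', 'end'] (min_width=18, slack=2)
Line 4: ['storm', 'knife', 'time'] (min_width=16, slack=4)
Line 5: ['laser', 'calendar', 'an'] (min_width=17, slack=3)
Line 6: ['black', 'content'] (min_width=13, slack=7)

Answer: |north from evening  |
|early plate milk    |
|black night or end  |
|storm knife time    |
|laser calendar an   |
|black content       |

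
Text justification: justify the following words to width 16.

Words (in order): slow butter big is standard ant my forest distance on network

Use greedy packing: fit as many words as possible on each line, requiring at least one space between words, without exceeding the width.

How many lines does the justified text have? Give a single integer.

Line 1: ['slow', 'butter', 'big'] (min_width=15, slack=1)
Line 2: ['is', 'standard', 'ant'] (min_width=15, slack=1)
Line 3: ['my', 'forest'] (min_width=9, slack=7)
Line 4: ['distance', 'on'] (min_width=11, slack=5)
Line 5: ['network'] (min_width=7, slack=9)
Total lines: 5

Answer: 5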